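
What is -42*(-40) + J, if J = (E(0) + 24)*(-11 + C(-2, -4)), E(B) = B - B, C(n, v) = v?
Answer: 1320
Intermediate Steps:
E(B) = 0
J = -360 (J = (0 + 24)*(-11 - 4) = 24*(-15) = -360)
-42*(-40) + J = -42*(-40) - 360 = 1680 - 360 = 1320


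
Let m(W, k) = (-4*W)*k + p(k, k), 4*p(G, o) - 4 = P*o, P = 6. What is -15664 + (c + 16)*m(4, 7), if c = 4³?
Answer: -23704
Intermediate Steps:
c = 64
p(G, o) = 1 + 3*o/2 (p(G, o) = 1 + (6*o)/4 = 1 + 3*o/2)
m(W, k) = 1 + 3*k/2 - 4*W*k (m(W, k) = (-4*W)*k + (1 + 3*k/2) = -4*W*k + (1 + 3*k/2) = 1 + 3*k/2 - 4*W*k)
-15664 + (c + 16)*m(4, 7) = -15664 + (64 + 16)*(1 + (3/2)*7 - 4*4*7) = -15664 + 80*(1 + 21/2 - 112) = -15664 + 80*(-201/2) = -15664 - 8040 = -23704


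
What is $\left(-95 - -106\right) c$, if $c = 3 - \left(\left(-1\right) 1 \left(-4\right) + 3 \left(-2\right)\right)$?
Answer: $55$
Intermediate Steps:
$c = 5$ ($c = 3 - \left(\left(-1\right) \left(-4\right) - 6\right) = 3 - \left(4 - 6\right) = 3 - -2 = 3 + 2 = 5$)
$\left(-95 - -106\right) c = \left(-95 - -106\right) 5 = \left(-95 + 106\right) 5 = 11 \cdot 5 = 55$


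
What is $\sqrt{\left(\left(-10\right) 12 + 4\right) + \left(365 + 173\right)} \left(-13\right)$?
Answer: $- 13 \sqrt{422} \approx -267.05$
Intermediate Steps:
$\sqrt{\left(\left(-10\right) 12 + 4\right) + \left(365 + 173\right)} \left(-13\right) = \sqrt{\left(-120 + 4\right) + 538} \left(-13\right) = \sqrt{-116 + 538} \left(-13\right) = \sqrt{422} \left(-13\right) = - 13 \sqrt{422}$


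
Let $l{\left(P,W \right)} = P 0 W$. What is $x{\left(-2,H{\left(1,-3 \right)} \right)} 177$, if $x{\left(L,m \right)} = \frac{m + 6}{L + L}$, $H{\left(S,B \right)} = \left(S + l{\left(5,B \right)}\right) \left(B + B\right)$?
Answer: $0$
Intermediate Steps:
$l{\left(P,W \right)} = 0$ ($l{\left(P,W \right)} = 0 W = 0$)
$H{\left(S,B \right)} = 2 B S$ ($H{\left(S,B \right)} = \left(S + 0\right) \left(B + B\right) = S 2 B = 2 B S$)
$x{\left(L,m \right)} = \frac{6 + m}{2 L}$
$x{\left(-2,H{\left(1,-3 \right)} \right)} 177 = \frac{6 + 2 \left(-3\right) 1}{2 \left(-2\right)} 177 = \frac{1}{2} \left(- \frac{1}{2}\right) \left(6 - 6\right) 177 = \frac{1}{2} \left(- \frac{1}{2}\right) 0 \cdot 177 = 0 \cdot 177 = 0$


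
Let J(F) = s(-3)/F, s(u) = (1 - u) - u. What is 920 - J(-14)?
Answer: 1841/2 ≈ 920.50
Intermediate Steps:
s(u) = 1 - 2*u
J(F) = 7/F (J(F) = (1 - 2*(-3))/F = (1 + 6)/F = 7/F)
920 - J(-14) = 920 - 7/(-14) = 920 - 7*(-1)/14 = 920 - 1*(-½) = 920 + ½ = 1841/2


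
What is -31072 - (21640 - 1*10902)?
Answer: -41810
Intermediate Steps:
-31072 - (21640 - 1*10902) = -31072 - (21640 - 10902) = -31072 - 1*10738 = -31072 - 10738 = -41810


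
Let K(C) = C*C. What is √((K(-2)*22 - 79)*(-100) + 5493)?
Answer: √4593 ≈ 67.772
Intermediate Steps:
K(C) = C²
√((K(-2)*22 - 79)*(-100) + 5493) = √(((-2)²*22 - 79)*(-100) + 5493) = √((4*22 - 79)*(-100) + 5493) = √((88 - 79)*(-100) + 5493) = √(9*(-100) + 5493) = √(-900 + 5493) = √4593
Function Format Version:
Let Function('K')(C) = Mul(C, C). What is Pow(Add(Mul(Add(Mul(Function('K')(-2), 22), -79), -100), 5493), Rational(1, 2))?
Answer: Pow(4593, Rational(1, 2)) ≈ 67.772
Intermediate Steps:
Function('K')(C) = Pow(C, 2)
Pow(Add(Mul(Add(Mul(Function('K')(-2), 22), -79), -100), 5493), Rational(1, 2)) = Pow(Add(Mul(Add(Mul(Pow(-2, 2), 22), -79), -100), 5493), Rational(1, 2)) = Pow(Add(Mul(Add(Mul(4, 22), -79), -100), 5493), Rational(1, 2)) = Pow(Add(Mul(Add(88, -79), -100), 5493), Rational(1, 2)) = Pow(Add(Mul(9, -100), 5493), Rational(1, 2)) = Pow(Add(-900, 5493), Rational(1, 2)) = Pow(4593, Rational(1, 2))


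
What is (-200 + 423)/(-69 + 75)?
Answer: 223/6 ≈ 37.167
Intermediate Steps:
(-200 + 423)/(-69 + 75) = 223/6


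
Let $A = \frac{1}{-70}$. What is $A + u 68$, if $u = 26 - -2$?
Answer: $\frac{133279}{70} \approx 1904.0$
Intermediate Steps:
$A = - \frac{1}{70} \approx -0.014286$
$u = 28$ ($u = 26 + 2 = 28$)
$A + u 68 = - \frac{1}{70} + 28 \cdot 68 = - \frac{1}{70} + 1904 = \frac{133279}{70}$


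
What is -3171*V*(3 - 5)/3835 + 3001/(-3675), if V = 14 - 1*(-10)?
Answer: 109571113/2818725 ≈ 38.873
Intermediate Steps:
V = 24 (V = 14 + 10 = 24)
-3171*V*(3 - 5)/3835 + 3001/(-3675) = -3171/(3835/((24*(3 - 5)))) + 3001/(-3675) = -3171/(3835/((24*(-2)))) + 3001*(-1/3675) = -3171/(3835/(-48)) - 3001/3675 = -3171/(3835*(-1/48)) - 3001/3675 = -3171/(-3835/48) - 3001/3675 = -3171*(-48/3835) - 3001/3675 = 152208/3835 - 3001/3675 = 109571113/2818725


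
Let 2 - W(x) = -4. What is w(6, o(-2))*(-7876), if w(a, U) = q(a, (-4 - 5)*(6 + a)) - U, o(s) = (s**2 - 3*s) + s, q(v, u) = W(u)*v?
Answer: -220528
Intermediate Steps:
W(x) = 6 (W(x) = 2 - 1*(-4) = 2 + 4 = 6)
q(v, u) = 6*v
o(s) = s**2 - 2*s
w(a, U) = -U + 6*a (w(a, U) = 6*a - U = -U + 6*a)
w(6, o(-2))*(-7876) = (-(-2)*(-2 - 2) + 6*6)*(-7876) = (-(-2)*(-4) + 36)*(-7876) = (-1*8 + 36)*(-7876) = (-8 + 36)*(-7876) = 28*(-7876) = -220528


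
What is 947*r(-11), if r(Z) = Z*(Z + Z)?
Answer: 229174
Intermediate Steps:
r(Z) = 2*Z² (r(Z) = Z*(2*Z) = 2*Z²)
947*r(-11) = 947*(2*(-11)²) = 947*(2*121) = 947*242 = 229174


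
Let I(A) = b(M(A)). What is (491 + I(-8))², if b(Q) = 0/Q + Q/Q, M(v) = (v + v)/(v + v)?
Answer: 242064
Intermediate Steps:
M(v) = 1 (M(v) = (2*v)/((2*v)) = (2*v)*(1/(2*v)) = 1)
b(Q) = 1 (b(Q) = 0 + 1 = 1)
I(A) = 1
(491 + I(-8))² = (491 + 1)² = 492² = 242064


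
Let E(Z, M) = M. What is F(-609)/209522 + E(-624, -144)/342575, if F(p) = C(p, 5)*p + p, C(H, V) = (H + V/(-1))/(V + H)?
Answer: -136166251311/21676653743300 ≈ -0.0062817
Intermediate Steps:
C(H, V) = (H - V)/(H + V) (C(H, V) = (H + V*(-1))/(H + V) = (H - V)/(H + V))
F(p) = p + p*(-5 + p)/(5 + p) (F(p) = ((p - 1*5)/(p + 5))*p + p = ((p - 5)/(5 + p))*p + p = ((-5 + p)/(5 + p))*p + p = p*(-5 + p)/(5 + p) + p = p + p*(-5 + p)/(5 + p))
F(-609)/209522 + E(-624, -144)/342575 = (2*(-609)²/(5 - 609))/209522 - 144/342575 = (2*370881/(-604))*(1/209522) - 144*1/342575 = (2*370881*(-1/604))*(1/209522) - 144/342575 = -370881/302*1/209522 - 144/342575 = -370881/63275644 - 144/342575 = -136166251311/21676653743300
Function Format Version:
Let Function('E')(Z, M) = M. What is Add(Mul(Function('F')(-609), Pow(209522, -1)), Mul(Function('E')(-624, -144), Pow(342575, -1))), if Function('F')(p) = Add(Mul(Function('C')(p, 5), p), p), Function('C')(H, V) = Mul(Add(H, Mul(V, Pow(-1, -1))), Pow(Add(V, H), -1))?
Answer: Rational(-136166251311, 21676653743300) ≈ -0.0062817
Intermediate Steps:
Function('C')(H, V) = Mul(Pow(Add(H, V), -1), Add(H, Mul(-1, V))) (Function('C')(H, V) = Mul(Add(H, Mul(V, -1)), Pow(Add(H, V), -1)) = Mul(Add(H, Mul(-1, V)), Pow(Add(H, V), -1)) = Mul(Pow(Add(H, V), -1), Add(H, Mul(-1, V))))
Function('F')(p) = Add(p, Mul(p, Pow(Add(5, p), -1), Add(-5, p))) (Function('F')(p) = Add(Mul(Mul(Pow(Add(p, 5), -1), Add(p, Mul(-1, 5))), p), p) = Add(Mul(Mul(Pow(Add(5, p), -1), Add(p, -5)), p), p) = Add(Mul(Mul(Pow(Add(5, p), -1), Add(-5, p)), p), p) = Add(Mul(p, Pow(Add(5, p), -1), Add(-5, p)), p) = Add(p, Mul(p, Pow(Add(5, p), -1), Add(-5, p))))
Add(Mul(Function('F')(-609), Pow(209522, -1)), Mul(Function('E')(-624, -144), Pow(342575, -1))) = Add(Mul(Mul(2, Pow(-609, 2), Pow(Add(5, -609), -1)), Pow(209522, -1)), Mul(-144, Pow(342575, -1))) = Add(Mul(Mul(2, 370881, Pow(-604, -1)), Rational(1, 209522)), Mul(-144, Rational(1, 342575))) = Add(Mul(Mul(2, 370881, Rational(-1, 604)), Rational(1, 209522)), Rational(-144, 342575)) = Add(Mul(Rational(-370881, 302), Rational(1, 209522)), Rational(-144, 342575)) = Add(Rational(-370881, 63275644), Rational(-144, 342575)) = Rational(-136166251311, 21676653743300)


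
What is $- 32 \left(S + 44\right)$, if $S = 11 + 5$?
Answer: $-1920$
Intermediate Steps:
$S = 16$
$- 32 \left(S + 44\right) = - 32 \left(16 + 44\right) = \left(-32\right) 60 = -1920$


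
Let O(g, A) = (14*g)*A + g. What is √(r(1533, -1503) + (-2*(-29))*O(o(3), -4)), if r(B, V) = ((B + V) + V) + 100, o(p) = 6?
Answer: I*√20513 ≈ 143.22*I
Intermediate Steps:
O(g, A) = g + 14*A*g (O(g, A) = 14*A*g + g = g + 14*A*g)
r(B, V) = 100 + B + 2*V (r(B, V) = (B + 2*V) + 100 = 100 + B + 2*V)
√(r(1533, -1503) + (-2*(-29))*O(o(3), -4)) = √((100 + 1533 + 2*(-1503)) + (-2*(-29))*(6*(1 + 14*(-4)))) = √((100 + 1533 - 3006) + 58*(6*(1 - 56))) = √(-1373 + 58*(6*(-55))) = √(-1373 + 58*(-330)) = √(-1373 - 19140) = √(-20513) = I*√20513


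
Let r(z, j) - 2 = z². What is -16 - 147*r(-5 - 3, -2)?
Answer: -9718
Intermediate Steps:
r(z, j) = 2 + z²
-16 - 147*r(-5 - 3, -2) = -16 - 147*(2 + (-5 - 3)²) = -16 - 147*(2 + (-8)²) = -16 - 147*(2 + 64) = -16 - 147*66 = -16 - 9702 = -9718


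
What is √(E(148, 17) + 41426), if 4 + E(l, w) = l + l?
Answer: √41718 ≈ 204.25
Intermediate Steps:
E(l, w) = -4 + 2*l (E(l, w) = -4 + (l + l) = -4 + 2*l)
√(E(148, 17) + 41426) = √((-4 + 2*148) + 41426) = √((-4 + 296) + 41426) = √(292 + 41426) = √41718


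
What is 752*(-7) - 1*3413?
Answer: -8677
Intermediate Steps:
752*(-7) - 1*3413 = -5264 - 3413 = -8677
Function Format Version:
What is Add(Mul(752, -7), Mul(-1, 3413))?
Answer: -8677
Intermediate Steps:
Add(Mul(752, -7), Mul(-1, 3413)) = Add(-5264, -3413) = -8677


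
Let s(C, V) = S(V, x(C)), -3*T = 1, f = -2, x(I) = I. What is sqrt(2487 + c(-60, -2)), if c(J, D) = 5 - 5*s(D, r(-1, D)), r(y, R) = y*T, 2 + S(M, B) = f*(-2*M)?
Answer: sqrt(22458)/3 ≈ 49.953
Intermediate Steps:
T = -1/3 (T = -1/3*1 = -1/3 ≈ -0.33333)
S(M, B) = -2 + 4*M (S(M, B) = -2 - (-4)*M = -2 + 4*M)
r(y, R) = -y/3 (r(y, R) = y*(-1/3) = -y/3)
s(C, V) = -2 + 4*V
c(J, D) = 25/3 (c(J, D) = 5 - 5*(-2 + 4*(-1/3*(-1))) = 5 - 5*(-2 + 4*(1/3)) = 5 - 5*(-2 + 4/3) = 5 - 5*(-2/3) = 5 + 10/3 = 25/3)
sqrt(2487 + c(-60, -2)) = sqrt(2487 + 25/3) = sqrt(7486/3) = sqrt(22458)/3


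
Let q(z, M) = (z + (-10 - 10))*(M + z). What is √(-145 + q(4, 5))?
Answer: 17*I ≈ 17.0*I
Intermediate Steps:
q(z, M) = (-20 + z)*(M + z) (q(z, M) = (z - 20)*(M + z) = (-20 + z)*(M + z))
√(-145 + q(4, 5)) = √(-145 + (4² - 20*5 - 20*4 + 5*4)) = √(-145 + (16 - 100 - 80 + 20)) = √(-145 - 144) = √(-289) = 17*I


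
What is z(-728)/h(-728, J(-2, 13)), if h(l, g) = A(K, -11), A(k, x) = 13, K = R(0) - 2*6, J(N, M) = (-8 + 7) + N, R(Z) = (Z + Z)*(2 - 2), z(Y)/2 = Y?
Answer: -112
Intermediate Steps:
z(Y) = 2*Y
R(Z) = 0 (R(Z) = (2*Z)*0 = 0)
J(N, M) = -1 + N
K = -12 (K = 0 - 2*6 = 0 - 12 = -12)
h(l, g) = 13
z(-728)/h(-728, J(-2, 13)) = (2*(-728))/13 = -1456*1/13 = -112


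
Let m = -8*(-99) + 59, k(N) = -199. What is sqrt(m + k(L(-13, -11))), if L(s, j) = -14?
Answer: 2*sqrt(163) ≈ 25.534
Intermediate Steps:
m = 851 (m = 792 + 59 = 851)
sqrt(m + k(L(-13, -11))) = sqrt(851 - 199) = sqrt(652) = 2*sqrt(163)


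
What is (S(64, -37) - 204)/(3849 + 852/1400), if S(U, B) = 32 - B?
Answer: -5250/149707 ≈ -0.035069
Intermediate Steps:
(S(64, -37) - 204)/(3849 + 852/1400) = ((32 - 1*(-37)) - 204)/(3849 + 852/1400) = ((32 + 37) - 204)/(3849 + 852*(1/1400)) = (69 - 204)/(3849 + 213/350) = -135/1347363/350 = -135*350/1347363 = -5250/149707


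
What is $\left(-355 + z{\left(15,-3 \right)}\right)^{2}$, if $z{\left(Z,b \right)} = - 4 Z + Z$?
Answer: $160000$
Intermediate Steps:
$z{\left(Z,b \right)} = - 3 Z$
$\left(-355 + z{\left(15,-3 \right)}\right)^{2} = \left(-355 - 45\right)^{2} = \left(-400\right)^{2} = 160000$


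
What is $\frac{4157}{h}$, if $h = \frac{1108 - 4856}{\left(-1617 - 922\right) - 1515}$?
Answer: $\frac{8426239}{1874} \approx 4496.4$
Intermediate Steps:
$h = \frac{1874}{2027}$ ($h = - \frac{3748}{\left(-1617 - 922\right) - 1515} = - \frac{3748}{-2539 - 1515} = - \frac{3748}{-4054} = \left(-3748\right) \left(- \frac{1}{4054}\right) = \frac{1874}{2027} \approx 0.92452$)
$\frac{4157}{h} = \frac{4157}{\frac{1874}{2027}} = 4157 \cdot \frac{2027}{1874} = \frac{8426239}{1874}$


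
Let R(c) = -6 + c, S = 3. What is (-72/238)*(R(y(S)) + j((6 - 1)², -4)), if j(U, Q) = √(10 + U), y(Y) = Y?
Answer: 108/119 - 36*√35/119 ≈ -0.88218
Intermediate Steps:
(-72/238)*(R(y(S)) + j((6 - 1)², -4)) = (-72/238)*((-6 + 3) + √(10 + (6 - 1)²)) = (-72*1/238)*(-3 + √(10 + 5²)) = -36*(-3 + √(10 + 25))/119 = -36*(-3 + √35)/119 = 108/119 - 36*√35/119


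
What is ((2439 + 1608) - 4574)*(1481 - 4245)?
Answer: 1456628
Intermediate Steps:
((2439 + 1608) - 4574)*(1481 - 4245) = (4047 - 4574)*(-2764) = -527*(-2764) = 1456628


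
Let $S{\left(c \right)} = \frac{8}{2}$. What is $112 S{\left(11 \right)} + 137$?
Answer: $585$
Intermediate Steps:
$S{\left(c \right)} = 4$ ($S{\left(c \right)} = 8 \cdot \frac{1}{2} = 4$)
$112 S{\left(11 \right)} + 137 = 112 \cdot 4 + 137 = 448 + 137 = 585$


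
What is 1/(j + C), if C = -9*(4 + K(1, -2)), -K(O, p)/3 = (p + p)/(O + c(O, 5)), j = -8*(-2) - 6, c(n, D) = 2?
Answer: -1/62 ≈ -0.016129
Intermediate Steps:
j = 10 (j = 16 - 6 = 10)
K(O, p) = -6*p/(2 + O) (K(O, p) = -3*(p + p)/(O + 2) = -3*2*p/(2 + O) = -6*p/(2 + O))
C = -72 (C = -9*(4 - 6*(-2)/(2 + 1)) = -9*(4 - 6*(-2)/3) = -9*(4 - 6*(-2)*⅓) = -9*(4 + 4) = -9*8 = -72)
1/(j + C) = 1/(10 - 72) = 1/(-62) = -1/62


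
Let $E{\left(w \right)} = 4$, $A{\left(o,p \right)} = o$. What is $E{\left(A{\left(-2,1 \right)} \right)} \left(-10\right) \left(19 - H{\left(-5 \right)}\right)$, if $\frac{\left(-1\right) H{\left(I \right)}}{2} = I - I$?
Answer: $-760$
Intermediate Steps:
$H{\left(I \right)} = 0$ ($H{\left(I \right)} = - 2 \left(I - I\right) = \left(-2\right) 0 = 0$)
$E{\left(A{\left(-2,1 \right)} \right)} \left(-10\right) \left(19 - H{\left(-5 \right)}\right) = 4 \left(-10\right) \left(19 - 0\right) = - 40 \left(19 + 0\right) = \left(-40\right) 19 = -760$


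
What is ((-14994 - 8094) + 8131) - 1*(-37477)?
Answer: 22520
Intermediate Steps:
((-14994 - 8094) + 8131) - 1*(-37477) = (-23088 + 8131) + 37477 = -14957 + 37477 = 22520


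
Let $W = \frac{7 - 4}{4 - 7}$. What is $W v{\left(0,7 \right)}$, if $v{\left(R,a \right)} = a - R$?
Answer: $-7$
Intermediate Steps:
$W = -1$ ($W = \frac{3}{-3} = 3 \left(- \frac{1}{3}\right) = -1$)
$W v{\left(0,7 \right)} = - (7 - 0) = - (7 + 0) = \left(-1\right) 7 = -7$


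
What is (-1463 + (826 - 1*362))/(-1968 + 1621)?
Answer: 999/347 ≈ 2.8790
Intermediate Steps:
(-1463 + (826 - 1*362))/(-1968 + 1621) = (-1463 + (826 - 362))/(-347) = (-1463 + 464)*(-1/347) = -999*(-1/347) = 999/347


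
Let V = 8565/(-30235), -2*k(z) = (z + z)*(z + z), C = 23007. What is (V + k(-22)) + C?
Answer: 133268120/6047 ≈ 22039.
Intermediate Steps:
k(z) = -2*z² (k(z) = -(z + z)*(z + z)/2 = -2*z*2*z/2 = -2*z²)
V = -1713/6047 (V = 8565*(-1/30235) = -1713/6047 ≈ -0.28328)
(V + k(-22)) + C = (-1713/6047 - 2*(-22)²) + 23007 = (-1713/6047 - 2*484) + 23007 = (-1713/6047 - 968) + 23007 = -5855209/6047 + 23007 = 133268120/6047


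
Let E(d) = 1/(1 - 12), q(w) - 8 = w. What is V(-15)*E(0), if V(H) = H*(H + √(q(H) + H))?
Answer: -225/11 + 15*I*√22/11 ≈ -20.455 + 6.396*I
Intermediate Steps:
q(w) = 8 + w
E(d) = -1/11 (E(d) = 1/(-11) = -1/11)
V(H) = H*(H + √(8 + 2*H)) (V(H) = H*(H + √((8 + H) + H)) = H*(H + √(8 + 2*H)))
V(-15)*E(0) = -15*(-15 + √(8 + 2*(-15)))*(-1/11) = -15*(-15 + √(8 - 30))*(-1/11) = -15*(-15 + √(-22))*(-1/11) = -15*(-15 + I*√22)*(-1/11) = (225 - 15*I*√22)*(-1/11) = -225/11 + 15*I*√22/11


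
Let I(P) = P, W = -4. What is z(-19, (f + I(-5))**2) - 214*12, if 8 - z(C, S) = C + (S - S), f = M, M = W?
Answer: -2541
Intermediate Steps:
M = -4
f = -4
z(C, S) = 8 - C (z(C, S) = 8 - (C + (S - S)) = 8 - (C + 0) = 8 - C)
z(-19, (f + I(-5))**2) - 214*12 = (8 - 1*(-19)) - 214*12 = (8 + 19) - 2568 = 27 - 2568 = -2541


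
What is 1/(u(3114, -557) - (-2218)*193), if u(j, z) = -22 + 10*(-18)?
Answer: 1/427872 ≈ 2.3371e-6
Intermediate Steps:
u(j, z) = -202 (u(j, z) = -22 - 180 = -202)
1/(u(3114, -557) - (-2218)*193) = 1/(-202 - (-2218)*193) = 1/(-202 - 1*(-428074)) = 1/(-202 + 428074) = 1/427872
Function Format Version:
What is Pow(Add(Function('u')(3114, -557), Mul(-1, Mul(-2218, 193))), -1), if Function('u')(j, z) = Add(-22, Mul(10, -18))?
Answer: Rational(1, 427872) ≈ 2.3371e-6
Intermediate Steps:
Function('u')(j, z) = -202 (Function('u')(j, z) = Add(-22, -180) = -202)
Pow(Add(Function('u')(3114, -557), Mul(-1, Mul(-2218, 193))), -1) = Pow(Add(-202, Mul(-1, Mul(-2218, 193))), -1) = Pow(Add(-202, Mul(-1, -428074)), -1) = Pow(Add(-202, 428074), -1) = Pow(427872, -1) = Rational(1, 427872)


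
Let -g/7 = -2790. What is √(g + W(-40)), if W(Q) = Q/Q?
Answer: √19531 ≈ 139.75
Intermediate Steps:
W(Q) = 1
g = 19530 (g = -7*(-2790) = 19530)
√(g + W(-40)) = √(19530 + 1) = √19531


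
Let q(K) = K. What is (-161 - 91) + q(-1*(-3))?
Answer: -249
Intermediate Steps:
(-161 - 91) + q(-1*(-3)) = (-161 - 91) - 1*(-3) = -252 + 3 = -249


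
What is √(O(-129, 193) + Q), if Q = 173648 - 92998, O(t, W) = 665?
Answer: 3*√9035 ≈ 285.16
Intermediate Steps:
Q = 80650
√(O(-129, 193) + Q) = √(665 + 80650) = √81315 = 3*√9035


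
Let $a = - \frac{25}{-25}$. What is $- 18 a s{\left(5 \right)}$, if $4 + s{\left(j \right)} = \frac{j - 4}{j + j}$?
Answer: $\frac{351}{5} \approx 70.2$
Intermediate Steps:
$s{\left(j \right)} = -4 + \frac{-4 + j}{2 j}$ ($s{\left(j \right)} = -4 + \frac{j - 4}{j + j} = -4 + \frac{-4 + j}{2 j}$)
$a = 1$ ($a = \left(-25\right) \left(- \frac{1}{25}\right) = 1$)
$- 18 a s{\left(5 \right)} = \left(-18\right) 1 \left(- \frac{7}{2} - \frac{2}{5}\right) = - 18 \left(- \frac{7}{2} - \frac{2}{5}\right) = \left(-18\right) \left(- \frac{39}{10}\right) = \frac{351}{5}$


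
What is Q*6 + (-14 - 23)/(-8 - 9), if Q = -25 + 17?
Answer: -779/17 ≈ -45.824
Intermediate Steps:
Q = -8
Q*6 + (-14 - 23)/(-8 - 9) = -8*6 + (-14 - 23)/(-8 - 9) = -48 - 37/(-17) = -48 - 37*(-1/17) = -48 + 37/17 = -779/17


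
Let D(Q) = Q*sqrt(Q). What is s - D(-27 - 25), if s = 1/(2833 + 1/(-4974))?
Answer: 4974/14091341 + 104*I*sqrt(13) ≈ 0.00035298 + 374.98*I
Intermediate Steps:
D(Q) = Q**(3/2)
s = 4974/14091341 (s = 1/(2833 - 1/4974) = 1/(14091341/4974) = 4974/14091341 ≈ 0.00035298)
s - D(-27 - 25) = 4974/14091341 - (-27 - 25)**(3/2) = 4974/14091341 - (-52)**(3/2) = 4974/14091341 - (-104)*I*sqrt(13) = 4974/14091341 + 104*I*sqrt(13)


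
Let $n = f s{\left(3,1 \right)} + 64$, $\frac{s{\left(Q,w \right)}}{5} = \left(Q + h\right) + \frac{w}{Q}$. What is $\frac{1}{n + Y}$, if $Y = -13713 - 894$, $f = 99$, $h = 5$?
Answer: $- \frac{1}{10418} \approx -9.5988 \cdot 10^{-5}$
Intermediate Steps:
$Y = -14607$
$s{\left(Q,w \right)} = 25 + 5 Q + \frac{5 w}{Q}$ ($s{\left(Q,w \right)} = 5 \left(\left(Q + 5\right) + \frac{w}{Q}\right) = 5 \left(\left(5 + Q\right) + \frac{w}{Q}\right) = 5 \left(5 + Q + \frac{w}{Q}\right) = 25 + 5 Q + \frac{5 w}{Q}$)
$n = 4189$ ($n = 99 \left(25 + 5 \cdot 3 + 5 \cdot 1 \cdot \frac{1}{3}\right) + 64 = 99 \left(25 + 15 + 5 \cdot 1 \cdot \frac{1}{3}\right) + 64 = 99 \left(25 + 15 + \frac{5}{3}\right) + 64 = 99 \cdot \frac{125}{3} + 64 = 4125 + 64 = 4189$)
$\frac{1}{n + Y} = \frac{1}{4189 - 14607} = \frac{1}{-10418} = - \frac{1}{10418}$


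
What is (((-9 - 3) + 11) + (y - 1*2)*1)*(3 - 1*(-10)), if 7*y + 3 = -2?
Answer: -338/7 ≈ -48.286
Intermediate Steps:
y = -5/7 (y = -3/7 + (1/7)*(-2) = -3/7 - 2/7 = -5/7 ≈ -0.71429)
(((-9 - 3) + 11) + (y - 1*2)*1)*(3 - 1*(-10)) = (((-9 - 3) + 11) + (-5/7 - 1*2)*1)*(3 - 1*(-10)) = ((-12 + 11) + (-5/7 - 2)*1)*(3 + 10) = (-1 - 19/7*1)*13 = (-1 - 19/7)*13 = -26/7*13 = -338/7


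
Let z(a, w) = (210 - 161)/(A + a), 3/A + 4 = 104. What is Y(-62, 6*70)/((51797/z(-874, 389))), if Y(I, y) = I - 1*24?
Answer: 421400/4526902409 ≈ 9.3088e-5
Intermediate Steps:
A = 3/100 (A = 3/(-4 + 104) = 3/100 ≈ 0.030000)
Y(I, y) = -24 + I (Y(I, y) = I - 24 = -24 + I)
z(a, w) = 49/(3/100 + a) (z(a, w) = (210 - 161)/(3/100 + a) = 49/(3/100 + a))
Y(-62, 6*70)/((51797/z(-874, 389))) = (-24 - 62)/((51797/((4900/(3 + 100*(-874)))))) = -86*4900/(51797*(3 - 87400)) = -86/(51797/((4900/(-87397)))) = -86/(51797/((4900*(-1/87397)))) = -86/(51797/(-4900/87397)) = -86/(51797*(-87397/4900)) = -86/(-4526902409/4900) = -86*(-4900/4526902409) = 421400/4526902409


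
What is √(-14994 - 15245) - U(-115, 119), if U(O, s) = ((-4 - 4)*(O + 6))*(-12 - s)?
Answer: 114232 + I*√30239 ≈ 1.1423e+5 + 173.89*I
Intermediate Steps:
U(O, s) = (-48 - 8*O)*(-12 - s) (U(O, s) = (-8*(6 + O))*(-12 - s) = (-48 - 8*O)*(-12 - s))
√(-14994 - 15245) - U(-115, 119) = √(-14994 - 15245) - (576 + 48*119 + 96*(-115) + 8*(-115)*119) = √(-30239) - (576 + 5712 - 11040 - 109480) = I*√30239 - 1*(-114232) = I*√30239 + 114232 = 114232 + I*√30239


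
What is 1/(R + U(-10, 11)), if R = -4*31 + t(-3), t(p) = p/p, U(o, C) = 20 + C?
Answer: -1/92 ≈ -0.010870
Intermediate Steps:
t(p) = 1
R = -123 (R = -4*31 + 1 = -124 + 1 = -123)
1/(R + U(-10, 11)) = 1/(-123 + (20 + 11)) = 1/(-123 + 31) = 1/(-92) = -1/92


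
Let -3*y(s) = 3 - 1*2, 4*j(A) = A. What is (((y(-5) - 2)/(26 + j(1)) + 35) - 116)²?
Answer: 13315201/2025 ≈ 6575.4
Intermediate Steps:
j(A) = A/4
y(s) = -⅓ (y(s) = -(3 - 1*2)/3 = -(3 - 2)/3 = -⅓*1 = -⅓)
(((y(-5) - 2)/(26 + j(1)) + 35) - 116)² = (((-⅓ - 2)/(26 + (¼)*1) + 35) - 116)² = ((-7/(3*(26 + ¼)) + 35) - 116)² = ((-7/(3*105/4) + 35) - 116)² = ((-7/3*4/105 + 35) - 116)² = ((-4/45 + 35) - 116)² = (1571/45 - 116)² = (-3649/45)² = 13315201/2025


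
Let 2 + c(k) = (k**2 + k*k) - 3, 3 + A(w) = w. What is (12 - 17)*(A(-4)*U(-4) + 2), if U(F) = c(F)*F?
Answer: -3790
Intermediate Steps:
A(w) = -3 + w
c(k) = -5 + 2*k**2 (c(k) = -2 + ((k**2 + k*k) - 3) = -2 + ((k**2 + k**2) - 3) = -2 + (2*k**2 - 3) = -2 + (-3 + 2*k**2) = -5 + 2*k**2)
U(F) = F*(-5 + 2*F**2) (U(F) = (-5 + 2*F**2)*F = F*(-5 + 2*F**2))
(12 - 17)*(A(-4)*U(-4) + 2) = (12 - 17)*((-3 - 4)*(-4*(-5 + 2*(-4)**2)) + 2) = -5*(-(-28)*(-5 + 2*16) + 2) = -5*(-(-28)*(-5 + 32) + 2) = -5*(-(-28)*27 + 2) = -5*(-7*(-108) + 2) = -5*(756 + 2) = -5*758 = -3790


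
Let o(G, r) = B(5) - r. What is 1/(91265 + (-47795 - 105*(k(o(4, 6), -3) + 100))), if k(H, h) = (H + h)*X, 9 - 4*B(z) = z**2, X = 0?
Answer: 1/32970 ≈ 3.0331e-5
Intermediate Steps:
B(z) = 9/4 - z**2/4
o(G, r) = -4 - r (o(G, r) = (9/4 - 1/4*5**2) - r = (9/4 - 1/4*25) - r = (9/4 - 25/4) - r = -4 - r)
k(H, h) = 0 (k(H, h) = (H + h)*0 = 0)
1/(91265 + (-47795 - 105*(k(o(4, 6), -3) + 100))) = 1/(91265 + (-47795 - 105*(0 + 100))) = 1/(91265 + (-47795 - 105*100)) = 1/(91265 + (-47795 - 1*10500)) = 1/(91265 + (-47795 - 10500)) = 1/(91265 - 58295) = 1/32970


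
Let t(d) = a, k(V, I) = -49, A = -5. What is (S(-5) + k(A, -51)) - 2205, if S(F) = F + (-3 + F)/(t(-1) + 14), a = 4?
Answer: -20335/9 ≈ -2259.4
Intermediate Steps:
t(d) = 4
S(F) = -⅙ + 19*F/18 (S(F) = F + (-3 + F)/(4 + 14) = F + (-3 + F)/18 = F + (-3 + F)*(1/18) = F + (-⅙ + F/18) = -⅙ + 19*F/18)
(S(-5) + k(A, -51)) - 2205 = ((-⅙ + (19/18)*(-5)) - 49) - 2205 = ((-⅙ - 95/18) - 49) - 2205 = (-49/9 - 49) - 2205 = -490/9 - 2205 = -20335/9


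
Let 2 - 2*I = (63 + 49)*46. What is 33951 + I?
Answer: 31376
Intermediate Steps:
I = -2575 (I = 1 - (63 + 49)*46/2 = 1 - 56*46 = 1 - ½*5152 = 1 - 2576 = -2575)
33951 + I = 33951 - 2575 = 31376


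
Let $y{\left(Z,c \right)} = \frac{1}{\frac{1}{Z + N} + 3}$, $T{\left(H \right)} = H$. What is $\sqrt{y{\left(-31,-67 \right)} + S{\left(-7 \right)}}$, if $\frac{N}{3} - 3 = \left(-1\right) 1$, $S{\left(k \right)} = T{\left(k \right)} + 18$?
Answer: $\frac{\sqrt{62086}}{74} \approx 3.3672$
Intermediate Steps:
$S{\left(k \right)} = 18 + k$ ($S{\left(k \right)} = k + 18 = 18 + k$)
$N = 6$ ($N = 9 + 3 \left(\left(-1\right) 1\right) = 9 + 3 \left(-1\right) = 9 - 3 = 6$)
$y{\left(Z,c \right)} = \frac{1}{3 + \frac{1}{6 + Z}}$ ($y{\left(Z,c \right)} = \frac{1}{\frac{1}{Z + 6} + 3} = \frac{1}{\frac{1}{6 + Z} + 3} = \frac{1}{3 + \frac{1}{6 + Z}}$)
$\sqrt{y{\left(-31,-67 \right)} + S{\left(-7 \right)}} = \sqrt{\frac{6 - 31}{19 + 3 \left(-31\right)} + \left(18 - 7\right)} = \sqrt{\frac{1}{19 - 93} \left(-25\right) + 11} = \sqrt{\frac{1}{-74} \left(-25\right) + 11} = \sqrt{\left(- \frac{1}{74}\right) \left(-25\right) + 11} = \sqrt{\frac{25}{74} + 11} = \sqrt{\frac{839}{74}} = \frac{\sqrt{62086}}{74}$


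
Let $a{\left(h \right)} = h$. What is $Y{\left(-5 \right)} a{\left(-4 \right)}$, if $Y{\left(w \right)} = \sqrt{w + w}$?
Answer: $- 4 i \sqrt{10} \approx - 12.649 i$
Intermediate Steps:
$Y{\left(w \right)} = \sqrt{2} \sqrt{w}$ ($Y{\left(w \right)} = \sqrt{2 w} = \sqrt{2} \sqrt{w}$)
$Y{\left(-5 \right)} a{\left(-4 \right)} = \sqrt{2} \sqrt{-5} \left(-4\right) = \sqrt{2} i \sqrt{5} \left(-4\right) = i \sqrt{10} \left(-4\right) = - 4 i \sqrt{10}$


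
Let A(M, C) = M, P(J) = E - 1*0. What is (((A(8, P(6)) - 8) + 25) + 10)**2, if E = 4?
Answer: 1225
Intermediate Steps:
P(J) = 4 (P(J) = 4 - 1*0 = 4 + 0 = 4)
(((A(8, P(6)) - 8) + 25) + 10)**2 = (((8 - 8) + 25) + 10)**2 = ((0 + 25) + 10)**2 = (25 + 10)**2 = 35**2 = 1225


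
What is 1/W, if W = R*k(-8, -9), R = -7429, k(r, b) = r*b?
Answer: -1/534888 ≈ -1.8696e-6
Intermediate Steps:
k(r, b) = b*r
W = -534888 (W = -(-66861)*(-8) = -7429*72 = -534888)
1/W = 1/(-534888) = -1/534888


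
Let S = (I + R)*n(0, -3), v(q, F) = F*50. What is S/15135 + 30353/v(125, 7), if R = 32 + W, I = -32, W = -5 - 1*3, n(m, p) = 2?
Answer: 91877411/1059450 ≈ 86.722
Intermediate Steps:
W = -8 (W = -5 - 3 = -8)
R = 24 (R = 32 - 8 = 24)
v(q, F) = 50*F
S = -16 (S = (-32 + 24)*2 = -8*2 = -16)
S/15135 + 30353/v(125, 7) = -16/15135 + 30353/((50*7)) = -16*1/15135 + 30353/350 = -16/15135 + 30353*(1/350) = -16/15135 + 30353/350 = 91877411/1059450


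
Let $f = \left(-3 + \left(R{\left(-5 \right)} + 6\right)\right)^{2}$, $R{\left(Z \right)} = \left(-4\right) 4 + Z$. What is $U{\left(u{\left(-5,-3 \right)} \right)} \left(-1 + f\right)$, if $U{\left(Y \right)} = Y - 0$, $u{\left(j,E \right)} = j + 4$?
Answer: $-323$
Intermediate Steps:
$R{\left(Z \right)} = -16 + Z$
$u{\left(j,E \right)} = 4 + j$
$U{\left(Y \right)} = Y$ ($U{\left(Y \right)} = Y + 0 = Y$)
$f = 324$ ($f = \left(-3 + \left(\left(-16 - 5\right) + 6\right)\right)^{2} = \left(-3 + \left(-21 + 6\right)\right)^{2} = \left(-3 - 15\right)^{2} = \left(-18\right)^{2} = 324$)
$U{\left(u{\left(-5,-3 \right)} \right)} \left(-1 + f\right) = \left(4 - 5\right) \left(-1 + 324\right) = \left(-1\right) 323 = -323$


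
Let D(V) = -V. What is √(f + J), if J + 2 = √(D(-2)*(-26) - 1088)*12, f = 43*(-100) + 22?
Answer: 2*√(-1070 + 6*I*√285) ≈ 3.0931 + 65.495*I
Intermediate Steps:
f = -4278 (f = -4300 + 22 = -4278)
J = -2 + 24*I*√285 (J = -2 + √(-1*(-2)*(-26) - 1088)*12 = -2 + √(2*(-26) - 1088)*12 = -2 + √(-52 - 1088)*12 = -2 + √(-1140)*12 = -2 + (2*I*√285)*12 = -2 + 24*I*√285 ≈ -2.0 + 405.17*I)
√(f + J) = √(-4278 + (-2 + 24*I*√285)) = √(-4280 + 24*I*√285)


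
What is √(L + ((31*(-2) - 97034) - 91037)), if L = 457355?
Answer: √269222 ≈ 518.87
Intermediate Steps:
√(L + ((31*(-2) - 97034) - 91037)) = √(457355 + ((31*(-2) - 97034) - 91037)) = √(457355 + ((-62 - 97034) - 91037)) = √(457355 + (-97096 - 91037)) = √(457355 - 188133) = √269222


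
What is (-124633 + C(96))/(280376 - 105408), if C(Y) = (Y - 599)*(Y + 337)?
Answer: -42804/21871 ≈ -1.9571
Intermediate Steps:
C(Y) = (-599 + Y)*(337 + Y)
(-124633 + C(96))/(280376 - 105408) = (-124633 + (-201863 + 96² - 262*96))/(280376 - 105408) = (-124633 + (-201863 + 9216 - 25152))/174968 = (-124633 - 217799)*(1/174968) = -342432*1/174968 = -42804/21871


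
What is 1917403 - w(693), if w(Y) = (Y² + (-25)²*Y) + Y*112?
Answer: 926413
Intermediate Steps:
w(Y) = Y² + 737*Y (w(Y) = (Y² + 625*Y) + 112*Y = Y² + 737*Y)
1917403 - w(693) = 1917403 - 693*(737 + 693) = 1917403 - 693*1430 = 1917403 - 1*990990 = 1917403 - 990990 = 926413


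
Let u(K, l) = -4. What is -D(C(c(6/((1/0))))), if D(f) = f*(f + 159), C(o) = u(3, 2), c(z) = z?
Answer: 620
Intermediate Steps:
C(o) = -4
D(f) = f*(159 + f)
-D(C(c(6/((1/0))))) = -(-4)*(159 - 4) = -(-4)*155 = -1*(-620) = 620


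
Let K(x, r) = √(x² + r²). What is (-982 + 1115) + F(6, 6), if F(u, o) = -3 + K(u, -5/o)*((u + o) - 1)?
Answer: 130 + 11*√1321/6 ≈ 196.63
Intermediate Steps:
K(x, r) = √(r² + x²)
F(u, o) = -3 + √(u² + 25/o²)*(-1 + o + u) (F(u, o) = -3 + √((-5/o)² + u²)*((u + o) - 1) = -3 + √(25/o² + u²)*((o + u) - 1) = -3 + √(u² + 25/o²)*(-1 + o + u))
(-982 + 1115) + F(6, 6) = (-982 + 1115) + (-3 - √(6² + 25/6²) + 6*√(6² + 25/6²) + 6*√(6² + 25/6²)) = 133 + (-3 - √(36 + 25*(1/36)) + 6*√(36 + 25*(1/36)) + 6*√(36 + 25*(1/36))) = 133 + (-3 - √(36 + 25/36) + 6*√(36 + 25/36) + 6*√(36 + 25/36)) = 133 + (-3 - √(1321/36) + 6*√(1321/36) + 6*√(1321/36)) = 133 + (-3 - √1321/6 + 6*(√1321/6) + 6*(√1321/6)) = 133 + (-3 - √1321/6 + √1321 + √1321) = 133 + (-3 + 11*√1321/6) = 130 + 11*√1321/6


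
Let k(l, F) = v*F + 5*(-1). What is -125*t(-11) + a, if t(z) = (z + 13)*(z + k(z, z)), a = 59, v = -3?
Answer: -4191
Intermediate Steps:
k(l, F) = -5 - 3*F (k(l, F) = -3*F + 5*(-1) = -3*F - 5 = -5 - 3*F)
t(z) = (-5 - 2*z)*(13 + z) (t(z) = (z + 13)*(z + (-5 - 3*z)) = (13 + z)*(-5 - 2*z) = (-5 - 2*z)*(13 + z))
-125*t(-11) + a = -125*(-65 - 31*(-11) - 2*(-11)**2) + 59 = -125*(-65 + 341 - 2*121) + 59 = -125*(-65 + 341 - 242) + 59 = -125*34 + 59 = -4250 + 59 = -4191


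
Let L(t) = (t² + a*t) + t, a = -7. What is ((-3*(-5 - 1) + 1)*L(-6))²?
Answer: 1871424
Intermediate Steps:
L(t) = t² - 6*t (L(t) = (t² - 7*t) + t = t² - 6*t)
((-3*(-5 - 1) + 1)*L(-6))² = ((-3*(-5 - 1) + 1)*(-6*(-6 - 6)))² = ((-3*(-6) + 1)*(-6*(-12)))² = ((18 + 1)*72)² = (19*72)² = 1368² = 1871424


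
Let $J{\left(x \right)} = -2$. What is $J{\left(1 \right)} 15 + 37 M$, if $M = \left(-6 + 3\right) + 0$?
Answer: $-141$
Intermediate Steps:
$M = -3$ ($M = -3 + 0 = -3$)
$J{\left(1 \right)} 15 + 37 M = \left(-2\right) 15 + 37 \left(-3\right) = -30 - 111 = -141$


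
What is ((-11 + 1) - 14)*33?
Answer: -792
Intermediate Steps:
((-11 + 1) - 14)*33 = (-10 - 14)*33 = -24*33 = -792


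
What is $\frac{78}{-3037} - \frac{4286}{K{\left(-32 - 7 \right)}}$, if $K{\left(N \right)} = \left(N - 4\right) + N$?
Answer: $\frac{6505093}{124517} \approx 52.243$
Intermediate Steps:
$K{\left(N \right)} = -4 + 2 N$ ($K{\left(N \right)} = \left(-4 + N\right) + N = -4 + 2 N$)
$\frac{78}{-3037} - \frac{4286}{K{\left(-32 - 7 \right)}} = \frac{78}{-3037} - \frac{4286}{-4 + 2 \left(-32 - 7\right)} = 78 \left(- \frac{1}{3037}\right) - \frac{4286}{-4 + 2 \left(-39\right)} = - \frac{78}{3037} - \frac{4286}{-4 - 78} = - \frac{78}{3037} - \frac{4286}{-82} = - \frac{78}{3037} - - \frac{2143}{41} = - \frac{78}{3037} + \frac{2143}{41} = \frac{6505093}{124517}$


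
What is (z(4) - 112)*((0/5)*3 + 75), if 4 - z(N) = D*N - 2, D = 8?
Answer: -10350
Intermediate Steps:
z(N) = 6 - 8*N (z(N) = 4 - (8*N - 2) = 4 - (-2 + 8*N) = 4 + (2 - 8*N) = 6 - 8*N)
(z(4) - 112)*((0/5)*3 + 75) = ((6 - 8*4) - 112)*((0/5)*3 + 75) = ((6 - 32) - 112)*((0*(1/5))*3 + 75) = (-26 - 112)*(0*3 + 75) = -138*(0 + 75) = -138*75 = -10350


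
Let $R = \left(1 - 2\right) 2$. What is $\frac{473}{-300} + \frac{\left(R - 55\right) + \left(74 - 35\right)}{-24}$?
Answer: $- \frac{62}{75} \approx -0.82667$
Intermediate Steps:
$R = -2$ ($R = \left(1 - 2\right) 2 = \left(-1\right) 2 = -2$)
$\frac{473}{-300} + \frac{\left(R - 55\right) + \left(74 - 35\right)}{-24} = \frac{473}{-300} + \frac{\left(-2 - 55\right) + \left(74 - 35\right)}{-24} = 473 \left(- \frac{1}{300}\right) + \left(-57 + 39\right) \left(- \frac{1}{24}\right) = - \frac{473}{300} - - \frac{3}{4} = - \frac{473}{300} + \frac{3}{4} = - \frac{62}{75}$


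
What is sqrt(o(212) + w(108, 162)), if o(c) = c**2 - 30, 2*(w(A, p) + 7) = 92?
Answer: sqrt(44953) ≈ 212.02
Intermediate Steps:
w(A, p) = 39 (w(A, p) = -7 + (1/2)*92 = -7 + 46 = 39)
o(c) = -30 + c**2
sqrt(o(212) + w(108, 162)) = sqrt((-30 + 212**2) + 39) = sqrt((-30 + 44944) + 39) = sqrt(44914 + 39) = sqrt(44953)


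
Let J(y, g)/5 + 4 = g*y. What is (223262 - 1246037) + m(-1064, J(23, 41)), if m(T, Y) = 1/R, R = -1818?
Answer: -1859404951/1818 ≈ -1.0228e+6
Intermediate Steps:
J(y, g) = -20 + 5*g*y (J(y, g) = -20 + 5*(g*y) = -20 + 5*g*y)
m(T, Y) = -1/1818 (m(T, Y) = 1/(-1818) = -1/1818)
(223262 - 1246037) + m(-1064, J(23, 41)) = (223262 - 1246037) - 1/1818 = -1022775 - 1/1818 = -1859404951/1818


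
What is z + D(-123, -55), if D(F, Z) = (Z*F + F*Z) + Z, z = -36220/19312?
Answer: 65048245/4828 ≈ 13473.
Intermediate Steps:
z = -9055/4828 (z = -36220*1/19312 = -9055/4828 ≈ -1.8755)
D(F, Z) = Z + 2*F*Z (D(F, Z) = (F*Z + F*Z) + Z = 2*F*Z + Z = Z + 2*F*Z)
z + D(-123, -55) = -9055/4828 - 55*(1 + 2*(-123)) = -9055/4828 - 55*(1 - 246) = -9055/4828 - 55*(-245) = -9055/4828 + 13475 = 65048245/4828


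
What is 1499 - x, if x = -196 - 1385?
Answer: 3080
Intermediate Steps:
x = -1581
1499 - x = 1499 - 1*(-1581) = 1499 + 1581 = 3080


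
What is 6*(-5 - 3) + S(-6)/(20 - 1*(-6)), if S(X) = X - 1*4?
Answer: -629/13 ≈ -48.385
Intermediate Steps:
S(X) = -4 + X (S(X) = X - 4 = -4 + X)
6*(-5 - 3) + S(-6)/(20 - 1*(-6)) = 6*(-5 - 3) + (-4 - 6)/(20 - 1*(-6)) = 6*(-8) - 10/(20 + 6) = -48 - 10/26 = -48 - 10*1/26 = -48 - 5/13 = -629/13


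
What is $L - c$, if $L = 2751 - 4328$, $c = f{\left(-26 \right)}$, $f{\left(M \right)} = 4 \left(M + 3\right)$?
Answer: $-1485$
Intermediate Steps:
$f{\left(M \right)} = 12 + 4 M$ ($f{\left(M \right)} = 4 \left(3 + M\right) = 12 + 4 M$)
$c = -92$ ($c = 12 + 4 \left(-26\right) = 12 - 104 = -92$)
$L = -1577$
$L - c = -1577 - -92 = -1577 + 92 = -1485$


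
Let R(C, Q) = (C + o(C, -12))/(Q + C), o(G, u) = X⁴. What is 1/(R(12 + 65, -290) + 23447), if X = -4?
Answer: 71/1664626 ≈ 4.2652e-5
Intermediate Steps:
o(G, u) = 256 (o(G, u) = (-4)⁴ = 256)
R(C, Q) = (256 + C)/(C + Q) (R(C, Q) = (C + 256)/(Q + C) = (256 + C)/(C + Q))
1/(R(12 + 65, -290) + 23447) = 1/((256 + (12 + 65))/((12 + 65) - 290) + 23447) = 1/((256 + 77)/(77 - 290) + 23447) = 1/(333/(-213) + 23447) = 1/(-1/213*333 + 23447) = 1/(-111/71 + 23447) = 1/(1664626/71) = 71/1664626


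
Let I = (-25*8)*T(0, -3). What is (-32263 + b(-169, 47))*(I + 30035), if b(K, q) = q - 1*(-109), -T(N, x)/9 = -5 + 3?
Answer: -848748545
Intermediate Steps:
T(N, x) = 18 (T(N, x) = -9*(-5 + 3) = -9*(-2) = 18)
I = -3600 (I = -25*8*18 = -200*18 = -3600)
b(K, q) = 109 + q (b(K, q) = q + 109 = 109 + q)
(-32263 + b(-169, 47))*(I + 30035) = (-32263 + (109 + 47))*(-3600 + 30035) = (-32263 + 156)*26435 = -32107*26435 = -848748545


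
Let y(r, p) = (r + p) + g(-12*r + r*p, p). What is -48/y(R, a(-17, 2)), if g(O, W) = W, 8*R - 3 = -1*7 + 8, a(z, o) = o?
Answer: -32/3 ≈ -10.667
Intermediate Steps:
R = ½ (R = 3/8 + (-1*7 + 8)/8 = 3/8 + (-7 + 8)/8 = 3/8 + (⅛)*1 = 3/8 + ⅛ = ½ ≈ 0.50000)
y(r, p) = r + 2*p (y(r, p) = (r + p) + p = (p + r) + p = r + 2*p)
-48/y(R, a(-17, 2)) = -48/(½ + 2*2) = -48/(½ + 4) = -48/9/2 = -48*2/9 = -32/3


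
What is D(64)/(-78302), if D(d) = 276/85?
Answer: -138/3327835 ≈ -4.1468e-5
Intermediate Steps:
D(d) = 276/85 (D(d) = 276*(1/85) = 276/85)
D(64)/(-78302) = (276/85)/(-78302) = (276/85)*(-1/78302) = -138/3327835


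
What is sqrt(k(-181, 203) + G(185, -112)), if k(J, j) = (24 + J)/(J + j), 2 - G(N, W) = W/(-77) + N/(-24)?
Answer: sqrt(19470)/132 ≈ 1.0571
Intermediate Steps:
G(N, W) = 2 + N/24 + W/77 (G(N, W) = 2 - (W/(-77) + N/(-24)) = 2 - (W*(-1/77) + N*(-1/24)) = 2 - (-W/77 - N/24) = 2 - (-N/24 - W/77) = 2 + (N/24 + W/77) = 2 + N/24 + W/77)
k(J, j) = (24 + J)/(J + j)
sqrt(k(-181, 203) + G(185, -112)) = sqrt((24 - 181)/(-181 + 203) + (2 + (1/24)*185 + (1/77)*(-112))) = sqrt(-157/22 + (2 + 185/24 - 16/11)) = sqrt((1/22)*(-157) + 2179/264) = sqrt(-157/22 + 2179/264) = sqrt(295/264) = sqrt(19470)/132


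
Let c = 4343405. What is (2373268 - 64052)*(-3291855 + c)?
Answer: 2428256084800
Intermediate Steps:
(2373268 - 64052)*(-3291855 + c) = (2373268 - 64052)*(-3291855 + 4343405) = 2309216*1051550 = 2428256084800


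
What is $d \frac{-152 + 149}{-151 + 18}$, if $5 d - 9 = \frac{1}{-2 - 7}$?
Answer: $\frac{16}{399} \approx 0.0401$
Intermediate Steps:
$d = \frac{16}{9}$ ($d = \frac{9}{5} + \frac{1}{5 \left(-2 - 7\right)} = \frac{9}{5} + \frac{1}{5 \left(-9\right)} = \frac{9}{5} + \frac{1}{5} \left(- \frac{1}{9}\right) = \frac{9}{5} - \frac{1}{45} = \frac{16}{9} \approx 1.7778$)
$d \frac{-152 + 149}{-151 + 18} = \frac{16 \frac{-152 + 149}{-151 + 18}}{9} = \frac{16 \left(- \frac{3}{-133}\right)}{9} = \frac{16 \left(\left(-3\right) \left(- \frac{1}{133}\right)\right)}{9} = \frac{16}{9} \cdot \frac{3}{133} = \frac{16}{399}$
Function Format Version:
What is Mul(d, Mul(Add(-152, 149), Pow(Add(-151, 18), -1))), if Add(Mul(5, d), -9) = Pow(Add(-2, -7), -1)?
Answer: Rational(16, 399) ≈ 0.040100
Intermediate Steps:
d = Rational(16, 9) (d = Add(Rational(9, 5), Mul(Rational(1, 5), Pow(Add(-2, -7), -1))) = Add(Rational(9, 5), Mul(Rational(1, 5), Pow(-9, -1))) = Add(Rational(9, 5), Mul(Rational(1, 5), Rational(-1, 9))) = Add(Rational(9, 5), Rational(-1, 45)) = Rational(16, 9) ≈ 1.7778)
Mul(d, Mul(Add(-152, 149), Pow(Add(-151, 18), -1))) = Mul(Rational(16, 9), Mul(Add(-152, 149), Pow(Add(-151, 18), -1))) = Mul(Rational(16, 9), Mul(-3, Pow(-133, -1))) = Mul(Rational(16, 9), Mul(-3, Rational(-1, 133))) = Mul(Rational(16, 9), Rational(3, 133)) = Rational(16, 399)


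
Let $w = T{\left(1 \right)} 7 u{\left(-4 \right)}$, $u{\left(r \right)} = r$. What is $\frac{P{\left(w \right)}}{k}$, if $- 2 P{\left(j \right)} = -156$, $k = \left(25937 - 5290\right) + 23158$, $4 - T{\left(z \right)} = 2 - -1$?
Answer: $\frac{78}{43805} \approx 0.0017806$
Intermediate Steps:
$T{\left(z \right)} = 1$ ($T{\left(z \right)} = 4 - \left(2 - -1\right) = 4 - \left(2 + 1\right) = 4 - 3 = 1$)
$w = -28$ ($w = 1 \cdot 7 \left(-4\right) = 7 \left(-4\right) = -28$)
$k = 43805$ ($k = 20647 + 23158 = 43805$)
$P{\left(j \right)} = 78$ ($P{\left(j \right)} = \left(- \frac{1}{2}\right) \left(-156\right) = 78$)
$\frac{P{\left(w \right)}}{k} = \frac{78}{43805}$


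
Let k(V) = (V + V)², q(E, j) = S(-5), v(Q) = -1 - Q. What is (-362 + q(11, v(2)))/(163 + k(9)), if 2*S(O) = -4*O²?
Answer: -412/487 ≈ -0.84600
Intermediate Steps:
S(O) = -2*O² (S(O) = (-4*O²)/2 = -2*O²)
q(E, j) = -50 (q(E, j) = -2*(-5)² = -2*25 = -50)
k(V) = 4*V² (k(V) = (2*V)² = 4*V²)
(-362 + q(11, v(2)))/(163 + k(9)) = (-362 - 50)/(163 + 4*9²) = -412/(163 + 4*81) = -412/(163 + 324) = -412/487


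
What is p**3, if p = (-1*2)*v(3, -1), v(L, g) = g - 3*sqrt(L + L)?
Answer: 1304 + 1368*sqrt(6) ≈ 4654.9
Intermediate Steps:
v(L, g) = g - 3*sqrt(2)*sqrt(L)
p = 2 + 6*sqrt(6) (p = (-1*2)*(-1 - 3*sqrt(2)*sqrt(3)) = -2*(-1 - 3*sqrt(6)) = 2 + 6*sqrt(6) ≈ 16.697)
p**3 = (2 + 6*sqrt(6))**3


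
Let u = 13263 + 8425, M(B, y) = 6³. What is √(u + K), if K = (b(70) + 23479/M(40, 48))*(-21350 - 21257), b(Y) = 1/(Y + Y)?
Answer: I*√7318768979130/1260 ≈ 2147.1*I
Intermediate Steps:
M(B, y) = 216
b(Y) = 1/(2*Y)
K = -35015242133/7560 (K = ((½)/70 + 23479/216)*(-21350 - 21257) = ((½)*(1/70) + 23479*(1/216))*(-42607) = (1/140 + 23479/216)*(-42607) = (821819/7560)*(-42607) = -35015242133/7560 ≈ -4.6316e+6)
u = 21688
√(u + K) = √(21688 - 35015242133/7560) = √(-34851280853/7560) = I*√7318768979130/1260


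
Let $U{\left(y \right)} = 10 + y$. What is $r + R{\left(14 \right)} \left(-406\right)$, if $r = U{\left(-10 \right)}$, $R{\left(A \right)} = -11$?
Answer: $4466$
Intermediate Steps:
$r = 0$ ($r = 10 - 10 = 0$)
$r + R{\left(14 \right)} \left(-406\right) = 0 - -4466 = 0 + 4466 = 4466$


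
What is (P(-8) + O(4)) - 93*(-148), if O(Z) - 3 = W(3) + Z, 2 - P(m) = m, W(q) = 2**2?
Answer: 13785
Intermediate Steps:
W(q) = 4
P(m) = 2 - m
O(Z) = 7 + Z (O(Z) = 3 + (4 + Z) = 7 + Z)
(P(-8) + O(4)) - 93*(-148) = ((2 - 1*(-8)) + (7 + 4)) - 93*(-148) = ((2 + 8) + 11) + 13764 = (10 + 11) + 13764 = 21 + 13764 = 13785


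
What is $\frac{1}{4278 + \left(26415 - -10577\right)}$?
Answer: $\frac{1}{41270} \approx 2.4231 \cdot 10^{-5}$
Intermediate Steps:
$\frac{1}{4278 + \left(26415 - -10577\right)} = \frac{1}{4278 + \left(26415 + 10577\right)} = \frac{1}{4278 + 36992} = \frac{1}{41270}$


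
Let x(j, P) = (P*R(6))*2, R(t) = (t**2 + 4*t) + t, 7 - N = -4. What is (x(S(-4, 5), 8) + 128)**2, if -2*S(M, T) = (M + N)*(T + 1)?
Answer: 1401856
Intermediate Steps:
N = 11 (N = 7 - 1*(-4) = 7 + 4 = 11)
S(M, T) = -(1 + T)*(11 + M)/2 (S(M, T) = -(M + 11)*(T + 1)/2 = -(11 + M)*(1 + T)/2 = -(1 + T)*(11 + M)/2)
R(t) = t**2 + 5*t
x(j, P) = 132*P (x(j, P) = (P*(6*(5 + 6)))*2 = (P*(6*11))*2 = (P*66)*2 = (66*P)*2 = 132*P)
(x(S(-4, 5), 8) + 128)**2 = (132*8 + 128)**2 = (1056 + 128)**2 = 1184**2 = 1401856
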